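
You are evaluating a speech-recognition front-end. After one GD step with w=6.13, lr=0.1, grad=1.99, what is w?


w_new = w - α·∇
= 6.13 - 0.1·1.99
= 6.13 - 0.199
= 5.931

5.931


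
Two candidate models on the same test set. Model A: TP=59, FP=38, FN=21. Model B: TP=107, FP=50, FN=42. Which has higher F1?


Model A: P=59/97=0.6082, R=59/80=0.7375, F1=2PR/(P+R)=2TP/(2TP+FP+FN)=118/177=0.6667
Model B: P=107/157=0.6815, R=107/149=0.7181, F1=2PR/(P+R)=2TP/(2TP+FP+FN)=214/306=0.6993
0.6667 < 0.6993 → Model B

Model B


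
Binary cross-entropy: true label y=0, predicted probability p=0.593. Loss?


BCE = -[y·ln(p) + (1-y)·ln(1-p)]
= -0 - 1·ln(1-0.593)
= -ln(0.407) = 0.8989

0.8989


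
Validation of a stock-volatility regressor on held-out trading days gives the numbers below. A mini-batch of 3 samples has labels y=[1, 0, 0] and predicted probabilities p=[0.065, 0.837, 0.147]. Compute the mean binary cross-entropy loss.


L[0] = -ln(0.065) = 2.7334
L[1] = -ln(1-0.837) = -ln(0.163) = 1.814
L[2] = -ln(1-0.147) = -ln(0.853) = 0.159
mean = (2.7334 + 1.814 + 0.159)/3 = 1.5688

1.5688


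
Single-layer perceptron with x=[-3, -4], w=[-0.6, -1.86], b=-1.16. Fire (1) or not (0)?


z = (-3)·(-0.6) + (-4)·(-1.86) - 1.16
  = 8.08
step(z) = 1 (z≥0)

1


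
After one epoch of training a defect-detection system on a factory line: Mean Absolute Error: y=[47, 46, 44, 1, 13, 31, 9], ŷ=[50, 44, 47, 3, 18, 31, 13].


Absolute errors: |47-50|=3, |46-44|=2, |44-47|=3, |1-3|=2, |13-18|=5, |31-31|=0, |9-13|=4
Sum = 19
MAE = 19/7 = 19/7

19/7


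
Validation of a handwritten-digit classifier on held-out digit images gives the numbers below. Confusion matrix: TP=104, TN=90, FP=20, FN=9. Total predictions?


Total = TP + TN + FP + FN
= 104 + 90 + 20 + 9
= 223
(Predicted positive: 124, predicted negative: 99)

223


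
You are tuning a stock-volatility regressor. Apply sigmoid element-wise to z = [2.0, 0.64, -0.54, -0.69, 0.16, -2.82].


σ(2.0) = 1/(1+e^-2.0) = 0.8808
σ(0.64) = 1/(1+e^-0.64) = 0.6548
σ(-0.54) = 1/(1+e^0.54) = 0.3682
σ(-0.69) = 1/(1+e^0.69) = 0.334
σ(0.16) = 1/(1+e^-0.16) = 0.5399
σ(-2.82) = 1/(1+e^2.82) = 0.0563
result = [0.8808, 0.6548, 0.3682, 0.334, 0.5399, 0.0563]

[0.8808, 0.6548, 0.3682, 0.334, 0.5399, 0.0563]


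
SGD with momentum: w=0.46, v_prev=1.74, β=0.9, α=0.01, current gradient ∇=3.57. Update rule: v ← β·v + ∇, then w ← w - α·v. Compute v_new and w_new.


v_new = 0.9·1.74 + 3.57 = 1.566 + 3.57 = 5.136
w_new = 0.46 - 0.01·5.136 = 0.46 - 0.05136 = 0.40864

v_new=5.136, w_new=0.40864


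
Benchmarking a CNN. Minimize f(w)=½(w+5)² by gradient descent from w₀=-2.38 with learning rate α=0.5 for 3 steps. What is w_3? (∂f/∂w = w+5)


step 1: grad = -2.38+5 = 2.62; w = -2.38 - 0.5·(2.62) = -3.69
step 2: grad = -3.69+5 = 1.31; w = -3.69 - 0.5·(1.31) = -4.345
step 3: grad = -4.345+5 = 0.655; w = -4.345 - 0.5·(0.655) = -4.6725

-4.6725


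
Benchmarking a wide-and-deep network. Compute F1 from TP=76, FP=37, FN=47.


Precision = 76/113 = 0.6726
Recall = 76/123 = 0.6179
F1 = 2·P·R/(P+R) = 2·TP/(2·TP+FP+FN) = 152/(152+37+47) = 152/236 = 0.6441

0.6441


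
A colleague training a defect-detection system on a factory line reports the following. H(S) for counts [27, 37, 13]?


Probabilities: [27/77, 37/77, 13/77] ≈ [0.3506, 0.4805, 0.1688]
H = -((27/77)·log₂(27/77) + (37/77)·log₂(37/77) + (13/77)·log₂(13/77))
  = 1.4715 bits

1.4715 bits


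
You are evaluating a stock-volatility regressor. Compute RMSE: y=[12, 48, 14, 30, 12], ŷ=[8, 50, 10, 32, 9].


MSE = 49/5 = 9.8
RMSE = √(49/5) = 3.1305

3.1305


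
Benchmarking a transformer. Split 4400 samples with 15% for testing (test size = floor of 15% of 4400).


Test = ⌊4400·15/100⌋ = 660
Train = 4400 - 660 = 3740

Train: 3740, Test: 660


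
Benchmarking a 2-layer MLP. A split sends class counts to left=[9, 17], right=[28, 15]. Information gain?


Parent = [37, 32], H_parent = 0.9962
H_left = 0.9306 (n=26), H_right = 0.933 (n=43)
H_children = (26/69)·0.9306 + (43/69)·0.933 = 0.9321
IG = 0.9962 - 0.9321 = 0.0641

0.0641


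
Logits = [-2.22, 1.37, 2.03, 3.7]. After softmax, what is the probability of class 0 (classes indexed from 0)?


Exponentials: e^-2.22=0.1086, e^1.37=3.9354, e^2.03=7.6141, e^3.7=40.4473
Sum = 52.1054
Softmax = [0.0021, 0.0755, 0.1461, 0.7763]
p[0] = 0.1086/52.1054 = 0.0021

0.0021


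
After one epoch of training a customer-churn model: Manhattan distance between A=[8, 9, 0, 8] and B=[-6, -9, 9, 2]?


d = |8+ 6| + |9+ 9| + |0-9| + |8-2|
  = 14 + 18 + 9 + 6
  = 47

47


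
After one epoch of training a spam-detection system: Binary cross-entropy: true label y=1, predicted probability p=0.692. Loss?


BCE = -[y·ln(p) + (1-y)·ln(1-p)]
= -1·ln(0.692) - 0
= -ln(0.692) = 0.3682

0.3682


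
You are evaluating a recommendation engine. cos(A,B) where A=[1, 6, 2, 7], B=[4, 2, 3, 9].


A·B = 1·4 + 6·2 + 2·3 + 7·9 = 85
‖A‖ = √90 = 9.4868, ‖B‖ = √110 = 10.4881
cos = 85/(√90·√110) = 85/√9900 = 0.8543

0.8543


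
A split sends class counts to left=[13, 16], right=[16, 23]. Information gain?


Parent = [29, 39], H_parent = 0.9843
H_left = 0.9923 (n=29), H_right = 0.9766 (n=39)
H_children = (29/68)·0.9923 + (39/68)·0.9766 = 0.9833
IG = 0.9843 - 0.9833 = 0.001

0.001


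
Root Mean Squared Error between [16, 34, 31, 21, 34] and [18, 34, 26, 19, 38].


MSE = 49/5 = 9.8
RMSE = √(49/5) = 3.1305

3.1305


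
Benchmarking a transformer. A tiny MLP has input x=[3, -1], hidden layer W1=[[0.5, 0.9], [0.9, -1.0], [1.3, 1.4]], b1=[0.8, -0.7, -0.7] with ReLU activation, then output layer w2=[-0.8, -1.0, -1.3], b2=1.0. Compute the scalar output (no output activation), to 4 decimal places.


z1[0] = (0.5)·(3) + (0.9)·(-1) + 0.8 = 1.4
z1[1] = (0.9)·(3) + (-1.0)·(-1) - 0.7 = 3.0
z1[2] = (1.3)·(3) + (1.4)·(-1) - 0.7 = 1.8
h = ReLU(z1) = [1.4, 3.0, 1.8]
output = (-0.8)·(1.4) + (-1.0)·(3.0) + (-1.3)·(1.8) + 1.0 = -5.46

-5.46


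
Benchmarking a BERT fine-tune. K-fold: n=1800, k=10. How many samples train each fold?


Fold size = 1800/10 = 180
Training per fold = 1800 - 180 = 1620

1620


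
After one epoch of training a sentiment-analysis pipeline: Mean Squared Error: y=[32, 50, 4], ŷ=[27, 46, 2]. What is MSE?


Squared errors: (32-27)²=25, (50-46)²=16, (4-2)²=4
Sum = 45
MSE = 45/3 = 15

15


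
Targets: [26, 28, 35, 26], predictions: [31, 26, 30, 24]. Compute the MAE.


Absolute errors: |26-31|=5, |28-26|=2, |35-30|=5, |26-24|=2
Sum = 14
MAE = 14/4 = 7/2

7/2


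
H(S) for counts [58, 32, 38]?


Probabilities: [58/128, 32/128, 38/128] ≈ [0.4531, 0.25, 0.2969]
H = -((58/128)·log₂(58/128) + (32/128)·log₂(32/128) + (38/128)·log₂(38/128))
  = 1.5376 bits

1.5376 bits


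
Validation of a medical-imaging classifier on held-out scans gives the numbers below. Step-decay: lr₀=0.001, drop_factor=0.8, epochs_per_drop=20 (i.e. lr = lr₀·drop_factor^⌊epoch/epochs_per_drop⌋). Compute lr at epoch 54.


n_drops = ⌊54/20⌋ = 2
lr = 0.001·0.8^2 = 0.001·0.64 = 0.00064

0.00064


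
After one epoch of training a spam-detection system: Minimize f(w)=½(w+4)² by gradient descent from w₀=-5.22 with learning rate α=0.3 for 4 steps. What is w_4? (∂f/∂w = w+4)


step 1: grad = -5.22+4 = -1.22; w = -5.22 - 0.3·(-1.22) = -4.854
step 2: grad = -4.854+4 = -0.854; w = -4.854 - 0.3·(-0.854) = -4.5978
step 3: grad = -4.5978+4 = -0.5978; w = -4.5978 - 0.3·(-0.5978) = -4.41846
step 4: grad = -4.41846+4 = -0.41846; w = -4.41846 - 0.3·(-0.41846) = -4.292922

-4.292922


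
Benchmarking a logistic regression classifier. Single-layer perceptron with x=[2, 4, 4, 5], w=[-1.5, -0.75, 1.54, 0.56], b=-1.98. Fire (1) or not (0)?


z = (2)·(-1.5) + (4)·(-0.75) + (4)·(1.54) + (5)·(0.56) - 1.98
  = 0.98
step(z) = 1 (z≥0)

1


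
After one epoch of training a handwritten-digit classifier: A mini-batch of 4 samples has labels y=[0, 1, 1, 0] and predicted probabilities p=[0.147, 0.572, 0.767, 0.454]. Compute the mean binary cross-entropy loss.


L[0] = -ln(1-0.147) = -ln(0.853) = 0.159
L[1] = -ln(0.572) = 0.5586
L[2] = -ln(0.767) = 0.2653
L[3] = -ln(1-0.454) = -ln(0.546) = 0.6051
mean = (0.159 + 0.5586 + 0.2653 + 0.6051)/4 = 0.397

0.397


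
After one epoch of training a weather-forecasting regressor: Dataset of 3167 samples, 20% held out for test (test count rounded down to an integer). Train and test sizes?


Test = ⌊3167·20/100⌋ = 633
Train = 3167 - 633 = 2534

Train: 2534, Test: 633


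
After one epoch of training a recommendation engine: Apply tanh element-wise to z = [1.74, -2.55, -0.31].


tanh(1.74) = 0.9402
tanh(-2.55) = -0.9879
tanh(-0.31) = -0.3004
result = [0.9402, -0.9879, -0.3004]

[0.9402, -0.9879, -0.3004]


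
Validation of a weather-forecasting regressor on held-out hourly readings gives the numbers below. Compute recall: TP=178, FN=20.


Recall = TP/(TP+FN)
= 178/(178+20)
= 178/198 = 89.9%

89.9%


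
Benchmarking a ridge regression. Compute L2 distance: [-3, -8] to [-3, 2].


d = √((-3+ 3)² + (-8-2)²)
  = √(0 + 100)
  = √100 = 10.0

10.0


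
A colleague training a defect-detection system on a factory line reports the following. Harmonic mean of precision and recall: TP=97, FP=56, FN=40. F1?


Precision = 97/153 = 0.634
Recall = 97/137 = 0.708
F1 = 2·P·R/(P+R) = 2·TP/(2·TP+FP+FN) = 194/(194+56+40) = 194/290 = 0.669

0.669


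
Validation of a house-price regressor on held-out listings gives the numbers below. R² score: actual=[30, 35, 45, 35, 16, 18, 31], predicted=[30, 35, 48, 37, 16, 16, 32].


ȳ = 30
SS_res = Σ(y-ŷ)² = 18
SS_tot = Σ(y-ȳ)² = 616
R² = 1 - SS_res/SS_tot = 1 - 0.0292 = 0.9708

0.9708


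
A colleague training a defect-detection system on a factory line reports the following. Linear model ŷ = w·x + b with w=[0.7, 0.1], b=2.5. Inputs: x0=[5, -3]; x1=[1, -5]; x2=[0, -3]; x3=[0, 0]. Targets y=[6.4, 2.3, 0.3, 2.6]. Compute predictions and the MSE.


ŷ0 = (0.7)·(5) + (0.1)·(-3) + 2.5 = 5.7
ŷ1 = (0.7)·(1) + (0.1)·(-5) + 2.5 = 2.7
ŷ2 = (0.7)·(0) + (0.1)·(-3) + 2.5 = 2.2
ŷ3 = (0.7)·(0) + (0.1)·(0) + 2.5 = 2.5
errors² = [0.49, 0.16, 3.61, 0.01]
MSE = 4.2700/4 = 1.0675

1.0675


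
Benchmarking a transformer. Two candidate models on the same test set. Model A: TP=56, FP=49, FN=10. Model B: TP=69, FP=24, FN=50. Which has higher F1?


Model A: P=56/105=0.5333, R=56/66=0.8485, F1=2PR/(P+R)=2TP/(2TP+FP+FN)=112/171=0.655
Model B: P=69/93=0.7419, R=69/119=0.5798, F1=2PR/(P+R)=2TP/(2TP+FP+FN)=138/212=0.6509
0.655 > 0.6509 → Model A

Model A


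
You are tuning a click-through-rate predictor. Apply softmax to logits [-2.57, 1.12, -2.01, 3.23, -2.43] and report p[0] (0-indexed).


Exponentials: e^-2.57=0.0765, e^1.12=3.0649, e^-2.01=0.134, e^3.23=25.2797, e^-2.43=0.088
Sum = 28.6431
Softmax = [0.0027, 0.107, 0.0047, 0.8826, 0.0031]
p[0] = 0.0765/28.6431 = 0.0027

0.0027


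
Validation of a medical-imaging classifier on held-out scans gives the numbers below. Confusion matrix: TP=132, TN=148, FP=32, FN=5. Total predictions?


Total = TP + TN + FP + FN
= 132 + 148 + 32 + 5
= 317
(Predicted positive: 164, predicted negative: 153)

317


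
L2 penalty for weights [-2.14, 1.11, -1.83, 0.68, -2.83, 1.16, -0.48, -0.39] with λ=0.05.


‖w‖₂² = (-2.14)² + (1.11)² + (-1.83)² + (0.68)² + (-2.83)² + (1.16)² + (-0.48)² + (-0.39)²
     = 4.5796 + 1.2321 + 3.3489 + 0.4624 + 8.0089 + 1.3456 + 0.2304 + 0.1521
     = 19.36
λ·‖w‖₂² = 0.05·19.36 = 0.968

0.968


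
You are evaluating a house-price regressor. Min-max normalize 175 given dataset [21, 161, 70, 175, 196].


min=21, max=196
(175-21)/(196-21) = 154/175 = 0.88

0.88


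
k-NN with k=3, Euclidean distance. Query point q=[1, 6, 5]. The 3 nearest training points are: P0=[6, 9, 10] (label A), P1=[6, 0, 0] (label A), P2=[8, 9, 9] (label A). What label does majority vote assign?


d(q,P0) = 7.6811  (label A)
d(q,P1) = 9.2736  (label A)
d(q,P2) = 8.6023  (label A)
Votes: A=3, B=0
Majority → A

A


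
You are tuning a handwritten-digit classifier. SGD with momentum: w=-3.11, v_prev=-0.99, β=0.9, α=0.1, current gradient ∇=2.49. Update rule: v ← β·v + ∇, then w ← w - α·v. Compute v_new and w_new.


v_new = 0.9·-0.99 + 2.49 = -0.891 + 2.49 = 1.599
w_new = -3.11 - 0.1·1.599 = -3.11 - 0.1599 = -3.2699

v_new=1.599, w_new=-3.2699


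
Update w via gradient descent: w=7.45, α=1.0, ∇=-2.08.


w_new = w - α·∇
= 7.45 - 1.0·-2.08
= 7.45 + 2.08
= 9.53

9.53


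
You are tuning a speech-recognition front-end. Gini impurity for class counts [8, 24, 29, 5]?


Probabilities: [8/66, 24/66, 29/66, 5/66] ≈ [0.1212, 0.3636, 0.4394, 0.0758]
Σpᵢ² = (64 + 576 + 841 + 25)/66² = 1506/4356
Gini = 1 - Σpᵢ² = 1 - 1506/4356 = 0.6543

0.6543


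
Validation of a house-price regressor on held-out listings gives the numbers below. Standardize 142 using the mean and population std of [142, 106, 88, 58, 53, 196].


μ = 107.1667, σ = 49.7072
z = (142 - 107.1667)/49.7072 = 0.7008

0.7008


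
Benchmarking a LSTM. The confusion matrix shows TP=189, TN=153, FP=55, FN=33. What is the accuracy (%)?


Accuracy = (TP+TN)/(TP+TN+FP+FN)
= (189+153)/(430)
= 342/430 = 79.53%

79.53%


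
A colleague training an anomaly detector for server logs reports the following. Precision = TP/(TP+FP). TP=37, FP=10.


Precision = TP/(TP+FP)
= 37/(37+10)
= 37/47 = 78.72%

78.72%


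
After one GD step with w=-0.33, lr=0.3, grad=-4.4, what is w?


w_new = w - α·∇
= -0.33 - 0.3·-4.4
= -0.33 + 1.32
= 0.99

0.99


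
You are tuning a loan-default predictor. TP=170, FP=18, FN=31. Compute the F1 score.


Precision = 170/188 = 0.9043
Recall = 170/201 = 0.8458
F1 = 2·P·R/(P+R) = 2·TP/(2·TP+FP+FN) = 340/(340+18+31) = 340/389 = 0.874

0.874


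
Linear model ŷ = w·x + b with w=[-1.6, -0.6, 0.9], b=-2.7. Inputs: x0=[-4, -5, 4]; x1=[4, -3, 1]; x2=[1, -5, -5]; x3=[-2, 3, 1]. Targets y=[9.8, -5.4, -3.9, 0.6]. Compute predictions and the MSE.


ŷ0 = (-1.6)·(-4) + (-0.6)·(-5) + (0.9)·(4) - 2.7 = 10.3
ŷ1 = (-1.6)·(4) + (-0.6)·(-3) + (0.9)·(1) - 2.7 = -6.4
ŷ2 = (-1.6)·(1) + (-0.6)·(-5) + (0.9)·(-5) - 2.7 = -5.8
ŷ3 = (-1.6)·(-2) + (-0.6)·(3) + (0.9)·(1) - 2.7 = -0.4
errors² = [0.25, 1.0, 3.61, 1.0]
MSE = 5.8600/4 = 1.465

1.465


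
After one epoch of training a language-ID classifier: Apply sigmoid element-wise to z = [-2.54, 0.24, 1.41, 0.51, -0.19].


σ(-2.54) = 1/(1+e^2.54) = 0.0731
σ(0.24) = 1/(1+e^-0.24) = 0.5597
σ(1.41) = 1/(1+e^-1.41) = 0.8038
σ(0.51) = 1/(1+e^-0.51) = 0.6248
σ(-0.19) = 1/(1+e^0.19) = 0.4526
result = [0.0731, 0.5597, 0.8038, 0.6248, 0.4526]

[0.0731, 0.5597, 0.8038, 0.6248, 0.4526]


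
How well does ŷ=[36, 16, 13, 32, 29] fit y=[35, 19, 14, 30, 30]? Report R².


ȳ = 25.6
SS_res = Σ(y-ŷ)² = 16
SS_tot = Σ(y-ȳ)² = 305.2
R² = 1 - SS_res/SS_tot = 1 - 0.0524 = 0.9476

0.9476


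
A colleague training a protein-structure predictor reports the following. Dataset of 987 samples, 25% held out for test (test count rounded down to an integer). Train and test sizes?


Test = ⌊987·25/100⌋ = 246
Train = 987 - 246 = 741

Train: 741, Test: 246


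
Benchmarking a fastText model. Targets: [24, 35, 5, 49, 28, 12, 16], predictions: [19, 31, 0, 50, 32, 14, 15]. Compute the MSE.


Squared errors: (24-19)²=25, (35-31)²=16, (5-0)²=25, (49-50)²=1, (28-32)²=16, (12-14)²=4, (16-15)²=1
Sum = 88
MSE = 88/7 = 88/7

88/7


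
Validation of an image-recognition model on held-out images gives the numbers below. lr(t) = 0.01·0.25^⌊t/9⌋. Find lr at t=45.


n_drops = ⌊45/9⌋ = 5
lr = 0.01·0.25^5 = 0.01·0.0009765625 = 0.000009765625

0.000009765625


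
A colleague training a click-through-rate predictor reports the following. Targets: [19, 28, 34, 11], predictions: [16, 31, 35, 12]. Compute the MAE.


Absolute errors: |19-16|=3, |28-31|=3, |34-35|=1, |11-12|=1
Sum = 8
MAE = 8/4 = 2

2


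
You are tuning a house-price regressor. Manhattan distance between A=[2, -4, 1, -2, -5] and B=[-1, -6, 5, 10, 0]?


d = |2+ 1| + |-4+ 6| + |1-5| + |-2-10| + |-5-0|
  = 3 + 2 + 4 + 12 + 5
  = 26

26


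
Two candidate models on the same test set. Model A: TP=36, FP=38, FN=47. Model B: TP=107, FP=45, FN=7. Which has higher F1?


Model A: P=36/74=0.4865, R=36/83=0.4337, F1=2PR/(P+R)=2TP/(2TP+FP+FN)=72/157=0.4586
Model B: P=107/152=0.7039, R=107/114=0.9386, F1=2PR/(P+R)=2TP/(2TP+FP+FN)=214/266=0.8045
0.4586 < 0.8045 → Model B

Model B


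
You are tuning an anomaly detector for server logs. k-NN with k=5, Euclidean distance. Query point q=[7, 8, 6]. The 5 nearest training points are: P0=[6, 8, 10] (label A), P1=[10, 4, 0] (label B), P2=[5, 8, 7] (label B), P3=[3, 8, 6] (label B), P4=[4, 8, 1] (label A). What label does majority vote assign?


d(q,P0) = 4.1231  (label A)
d(q,P1) = 7.8102  (label B)
d(q,P2) = 2.2361  (label B)
d(q,P3) = 4.0  (label B)
d(q,P4) = 5.831  (label A)
Votes: A=2, B=3
Majority → B

B


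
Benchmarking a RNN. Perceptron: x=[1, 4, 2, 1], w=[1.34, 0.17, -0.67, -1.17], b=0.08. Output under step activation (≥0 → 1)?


z = (1)·(1.34) + (4)·(0.17) + (2)·(-0.67) + (1)·(-1.17) + 0.08
  = -0.41
step(z) = 0 (z<0)

0


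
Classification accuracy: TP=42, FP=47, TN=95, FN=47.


Accuracy = (TP+TN)/(TP+TN+FP+FN)
= (42+95)/(231)
= 137/231 = 59.31%

59.31%


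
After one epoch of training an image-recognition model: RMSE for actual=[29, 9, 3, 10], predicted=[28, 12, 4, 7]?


MSE = 20/4 = 5
RMSE = √(20/4) = 2.2361

2.2361


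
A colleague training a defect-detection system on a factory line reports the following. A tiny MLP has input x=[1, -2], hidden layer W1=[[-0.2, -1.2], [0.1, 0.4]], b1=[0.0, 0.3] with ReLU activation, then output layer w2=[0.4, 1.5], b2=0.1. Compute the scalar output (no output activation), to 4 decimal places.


z1[0] = (-0.2)·(1) + (-1.2)·(-2) + 0.0 = 2.2
z1[1] = (0.1)·(1) + (0.4)·(-2) + 0.3 = -0.4
h = ReLU(z1) = [2.2, 0.0]
output = (0.4)·(2.2) + (1.5)·(0.0) + 0.1 = 0.98

0.98


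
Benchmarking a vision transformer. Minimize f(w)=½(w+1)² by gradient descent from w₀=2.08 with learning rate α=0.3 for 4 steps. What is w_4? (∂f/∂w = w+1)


step 1: grad = 2.08+1 = 3.08; w = 2.08 - 0.3·(3.08) = 1.156
step 2: grad = 1.156+1 = 2.156; w = 1.156 - 0.3·(2.156) = 0.5092
step 3: grad = 0.5092+1 = 1.5092; w = 0.5092 - 0.3·(1.5092) = 0.05644
step 4: grad = 0.05644+1 = 1.05644; w = 0.05644 - 0.3·(1.05644) = -0.260492

-0.260492


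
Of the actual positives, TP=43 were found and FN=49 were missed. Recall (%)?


Recall = TP/(TP+FN)
= 43/(43+49)
= 43/92 = 46.74%

46.74%


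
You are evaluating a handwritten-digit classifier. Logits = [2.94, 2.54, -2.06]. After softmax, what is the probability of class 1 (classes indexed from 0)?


Exponentials: e^2.94=18.9158, e^2.54=12.6797, e^-2.06=0.1275
Sum = 31.723
Softmax = [0.5963, 0.3997, 0.004]
p[1] = 12.6797/31.723 = 0.3997

0.3997


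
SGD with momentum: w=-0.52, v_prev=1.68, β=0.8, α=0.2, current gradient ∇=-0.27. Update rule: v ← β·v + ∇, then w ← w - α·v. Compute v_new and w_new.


v_new = 0.8·1.68 - 0.27 = 1.344 - 0.27 = 1.074
w_new = -0.52 - 0.2·1.074 = -0.52 - 0.2148 = -0.7348

v_new=1.074, w_new=-0.7348


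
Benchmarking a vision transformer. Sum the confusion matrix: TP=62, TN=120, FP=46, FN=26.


Total = TP + TN + FP + FN
= 62 + 120 + 46 + 26
= 254
(Predicted positive: 108, predicted negative: 146)

254


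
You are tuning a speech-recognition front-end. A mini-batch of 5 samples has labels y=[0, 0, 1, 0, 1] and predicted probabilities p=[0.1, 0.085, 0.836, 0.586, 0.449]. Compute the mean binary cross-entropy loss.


L[0] = -ln(1-0.1) = -ln(0.9) = 0.1054
L[1] = -ln(1-0.085) = -ln(0.915) = 0.0888
L[2] = -ln(0.836) = 0.1791
L[3] = -ln(1-0.586) = -ln(0.414) = 0.8819
L[4] = -ln(0.449) = 0.8007
mean = (0.1054 + 0.0888 + 0.1791 + 0.8819 + 0.8007)/5 = 0.4112

0.4112


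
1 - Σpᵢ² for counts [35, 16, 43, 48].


Probabilities: [35/142, 16/142, 43/142, 48/142] ≈ [0.2465, 0.1127, 0.3028, 0.338]
Σpᵢ² = (1225 + 256 + 1849 + 2304)/142² = 5634/20164
Gini = 1 - Σpᵢ² = 1 - 5634/20164 = 0.7206

0.7206


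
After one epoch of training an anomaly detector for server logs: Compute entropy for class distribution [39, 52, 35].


Probabilities: [39/126, 52/126, 35/126] ≈ [0.3095, 0.4127, 0.2778]
H = -((39/126)·log₂(39/126) + (52/126)·log₂(52/126) + (35/126)·log₂(35/126))
  = 1.564 bits

1.564 bits


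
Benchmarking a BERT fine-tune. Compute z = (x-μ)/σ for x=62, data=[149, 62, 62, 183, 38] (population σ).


μ = 98.8, σ = 56.5947
z = (62 - 98.8)/56.5947 = -0.6502

-0.6502


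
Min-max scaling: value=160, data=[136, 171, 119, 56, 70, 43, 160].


min=43, max=171
(160-43)/(171-43) = 117/128 = 0.9141

0.9141


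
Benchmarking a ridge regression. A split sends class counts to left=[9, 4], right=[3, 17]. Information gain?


Parent = [12, 21], H_parent = 0.9457
H_left = 0.8905 (n=13), H_right = 0.6098 (n=20)
H_children = (13/33)·0.8905 + (20/33)·0.6098 = 0.7204
IG = 0.9457 - 0.7204 = 0.2253

0.2253


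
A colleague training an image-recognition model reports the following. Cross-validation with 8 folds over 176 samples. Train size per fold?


Fold size = 176/8 = 22
Training per fold = 176 - 22 = 154

154


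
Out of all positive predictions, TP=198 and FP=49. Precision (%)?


Precision = TP/(TP+FP)
= 198/(198+49)
= 198/247 = 80.16%

80.16%


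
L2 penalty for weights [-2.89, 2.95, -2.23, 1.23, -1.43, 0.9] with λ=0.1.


‖w‖₂² = (-2.89)² + (2.95)² + (-2.23)² + (1.23)² + (-1.43)² + (0.9)²
     = 8.3521 + 8.7025 + 4.9729 + 1.5129 + 2.0449 + 0.81
     = 26.3953
λ·‖w‖₂² = 0.1·26.3953 = 2.63953

2.63953


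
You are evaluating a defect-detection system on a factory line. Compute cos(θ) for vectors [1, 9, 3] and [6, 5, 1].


A·B = 1·6 + 9·5 + 3·1 = 54
‖A‖ = √91 = 9.5394, ‖B‖ = √62 = 7.874
cos = 54/(√91·√62) = 54/√5642 = 0.7189

0.7189


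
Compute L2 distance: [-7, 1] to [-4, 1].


d = √((-7+ 4)² + (1-1)²)
  = √(9 + 0)
  = √9 = 3.0

3.0


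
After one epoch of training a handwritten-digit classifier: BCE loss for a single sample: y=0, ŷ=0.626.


BCE = -[y·ln(p) + (1-y)·ln(1-p)]
= -0 - 1·ln(1-0.626)
= -ln(0.374) = 0.9835

0.9835


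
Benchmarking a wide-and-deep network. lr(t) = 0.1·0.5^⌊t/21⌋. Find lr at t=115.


n_drops = ⌊115/21⌋ = 5
lr = 0.1·0.5^5 = 0.1·0.03125 = 0.003125

0.003125


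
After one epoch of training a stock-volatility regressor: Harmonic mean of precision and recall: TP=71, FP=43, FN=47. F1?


Precision = 71/114 = 0.6228
Recall = 71/118 = 0.6017
F1 = 2·P·R/(P+R) = 2·TP/(2·TP+FP+FN) = 142/(142+43+47) = 142/232 = 0.6121

0.6121


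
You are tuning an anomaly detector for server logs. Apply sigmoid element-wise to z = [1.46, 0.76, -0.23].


σ(1.46) = 1/(1+e^-1.46) = 0.8115
σ(0.76) = 1/(1+e^-0.76) = 0.6814
σ(-0.23) = 1/(1+e^0.23) = 0.4428
result = [0.8115, 0.6814, 0.4428]

[0.8115, 0.6814, 0.4428]


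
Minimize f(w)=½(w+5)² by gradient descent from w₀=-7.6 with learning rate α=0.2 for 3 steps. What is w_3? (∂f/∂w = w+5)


step 1: grad = -7.6+5 = -2.6; w = -7.6 - 0.2·(-2.6) = -7.08
step 2: grad = -7.08+5 = -2.08; w = -7.08 - 0.2·(-2.08) = -6.664
step 3: grad = -6.664+5 = -1.664; w = -6.664 - 0.2·(-1.664) = -6.3312

-6.3312


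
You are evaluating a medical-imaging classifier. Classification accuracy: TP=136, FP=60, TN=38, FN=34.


Accuracy = (TP+TN)/(TP+TN+FP+FN)
= (136+38)/(268)
= 174/268 = 64.93%

64.93%


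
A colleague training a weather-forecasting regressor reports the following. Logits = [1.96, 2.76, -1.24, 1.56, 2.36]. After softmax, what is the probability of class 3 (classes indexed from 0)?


Exponentials: e^1.96=7.0993, e^2.76=15.7998, e^-1.24=0.2894, e^1.56=4.7588, e^2.36=10.591
Sum = 38.5383
Softmax = [0.1842, 0.41, 0.0075, 0.1235, 0.2748]
p[3] = 4.7588/38.5383 = 0.1235

0.1235


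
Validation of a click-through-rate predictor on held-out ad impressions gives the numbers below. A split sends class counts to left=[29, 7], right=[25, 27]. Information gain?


Parent = [54, 34], H_parent = 0.9624
H_left = 0.7107 (n=36), H_right = 0.9989 (n=52)
H_children = (36/88)·0.7107 + (52/88)·0.9989 = 0.881
IG = 0.9624 - 0.881 = 0.0814

0.0814


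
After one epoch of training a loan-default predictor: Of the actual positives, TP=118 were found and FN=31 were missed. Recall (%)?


Recall = TP/(TP+FN)
= 118/(118+31)
= 118/149 = 79.19%

79.19%


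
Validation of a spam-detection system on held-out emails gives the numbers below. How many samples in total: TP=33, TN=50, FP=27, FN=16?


Total = TP + TN + FP + FN
= 33 + 50 + 27 + 16
= 126
(Predicted positive: 60, predicted negative: 66)

126


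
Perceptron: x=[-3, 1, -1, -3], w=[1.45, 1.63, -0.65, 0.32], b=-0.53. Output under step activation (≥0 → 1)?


z = (-3)·(1.45) + (1)·(1.63) + (-1)·(-0.65) + (-3)·(0.32) - 0.53
  = -3.56
step(z) = 0 (z<0)

0


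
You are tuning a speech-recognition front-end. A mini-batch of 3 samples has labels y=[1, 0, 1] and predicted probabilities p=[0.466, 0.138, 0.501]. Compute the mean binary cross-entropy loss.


L[0] = -ln(0.466) = 0.7636
L[1] = -ln(1-0.138) = -ln(0.862) = 0.1485
L[2] = -ln(0.501) = 0.6911
mean = (0.7636 + 0.1485 + 0.6911)/3 = 0.5344

0.5344


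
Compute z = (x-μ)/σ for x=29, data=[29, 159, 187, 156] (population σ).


μ = 132.75, σ = 61.108
z = (29 - 132.75)/61.108 = -1.6978

-1.6978


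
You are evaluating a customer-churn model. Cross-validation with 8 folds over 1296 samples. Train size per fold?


Fold size = 1296/8 = 162
Training per fold = 1296 - 162 = 1134

1134


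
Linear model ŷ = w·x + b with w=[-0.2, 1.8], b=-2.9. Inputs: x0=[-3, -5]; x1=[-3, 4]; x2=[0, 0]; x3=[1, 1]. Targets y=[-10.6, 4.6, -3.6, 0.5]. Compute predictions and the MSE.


ŷ0 = (-0.2)·(-3) + (1.8)·(-5) - 2.9 = -11.3
ŷ1 = (-0.2)·(-3) + (1.8)·(4) - 2.9 = 4.9
ŷ2 = (-0.2)·(0) + (1.8)·(0) - 2.9 = -2.9
ŷ3 = (-0.2)·(1) + (1.8)·(1) - 2.9 = -1.3
errors² = [0.49, 0.09, 0.49, 3.24]
MSE = 4.3100/4 = 1.0775

1.0775


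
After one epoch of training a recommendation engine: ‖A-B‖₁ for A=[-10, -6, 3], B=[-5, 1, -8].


d = |-10+ 5| + |-6-1| + |3+ 8|
  = 5 + 7 + 11
  = 23

23


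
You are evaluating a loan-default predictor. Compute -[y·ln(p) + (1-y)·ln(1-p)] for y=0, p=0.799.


BCE = -[y·ln(p) + (1-y)·ln(1-p)]
= -0 - 1·ln(1-0.799)
= -ln(0.201) = 1.6045

1.6045


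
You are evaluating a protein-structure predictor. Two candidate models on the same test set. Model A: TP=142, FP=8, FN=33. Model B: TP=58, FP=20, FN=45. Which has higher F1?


Model A: P=142/150=0.9467, R=142/175=0.8114, F1=2PR/(P+R)=2TP/(2TP+FP+FN)=284/325=0.8738
Model B: P=58/78=0.7436, R=58/103=0.5631, F1=2PR/(P+R)=2TP/(2TP+FP+FN)=116/181=0.6409
0.8738 > 0.6409 → Model A

Model A


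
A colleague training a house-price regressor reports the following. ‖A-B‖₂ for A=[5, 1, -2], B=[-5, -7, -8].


d = √((5+ 5)² + (1+ 7)² + (-2+ 8)²)
  = √(100 + 64 + 36)
  = √200 = 14.1421

14.1421


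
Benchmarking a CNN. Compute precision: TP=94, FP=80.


Precision = TP/(TP+FP)
= 94/(94+80)
= 94/174 = 54.02%

54.02%


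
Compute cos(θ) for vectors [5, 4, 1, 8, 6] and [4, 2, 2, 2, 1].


A·B = 5·4 + 4·2 + 1·2 + 8·2 + 6·1 = 52
‖A‖ = √142 = 11.9164, ‖B‖ = √29 = 5.3852
cos = 52/(√142·√29) = 52/√4118 = 0.8103

0.8103


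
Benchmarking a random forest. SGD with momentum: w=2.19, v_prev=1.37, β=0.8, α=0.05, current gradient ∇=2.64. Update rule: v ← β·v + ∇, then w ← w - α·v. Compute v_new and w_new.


v_new = 0.8·1.37 + 2.64 = 1.096 + 2.64 = 3.736
w_new = 2.19 - 0.05·3.736 = 2.19 - 0.1868 = 2.0032

v_new=3.736, w_new=2.0032


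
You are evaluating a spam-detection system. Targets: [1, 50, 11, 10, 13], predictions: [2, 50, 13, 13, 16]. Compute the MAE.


Absolute errors: |1-2|=1, |50-50|=0, |11-13|=2, |10-13|=3, |13-16|=3
Sum = 9
MAE = 9/5 = 9/5

9/5


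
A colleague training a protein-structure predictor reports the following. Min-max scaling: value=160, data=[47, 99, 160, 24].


min=24, max=160
(160-24)/(160-24) = 136/136 = 1.0

1.0


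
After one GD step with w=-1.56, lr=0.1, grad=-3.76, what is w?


w_new = w - α·∇
= -1.56 - 0.1·-3.76
= -1.56 + 0.376
= -1.184

-1.184


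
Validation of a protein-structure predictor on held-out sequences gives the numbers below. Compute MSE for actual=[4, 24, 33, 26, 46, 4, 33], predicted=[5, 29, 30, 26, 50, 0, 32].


Squared errors: (4-5)²=1, (24-29)²=25, (33-30)²=9, (26-26)²=0, (46-50)²=16, (4-0)²=16, (33-32)²=1
Sum = 68
MSE = 68/7 = 68/7

68/7


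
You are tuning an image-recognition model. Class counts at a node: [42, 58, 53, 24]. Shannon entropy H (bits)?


Probabilities: [42/177, 58/177, 53/177, 24/177] ≈ [0.2373, 0.3277, 0.2994, 0.1356]
H = -((42/177)·log₂(42/177) + (58/177)·log₂(58/177) + (53/177)·log₂(53/177) + (24/177)·log₂(24/177))
  = 1.9317 bits

1.9317 bits


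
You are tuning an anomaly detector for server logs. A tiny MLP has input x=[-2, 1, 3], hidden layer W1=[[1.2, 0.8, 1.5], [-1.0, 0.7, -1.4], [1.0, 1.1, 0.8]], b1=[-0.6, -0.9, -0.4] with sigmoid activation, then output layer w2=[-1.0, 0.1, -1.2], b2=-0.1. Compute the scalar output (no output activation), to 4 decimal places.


z1[0] = (1.2)·(-2) + (0.8)·(1) + (1.5)·(3) - 0.6 = 2.3
z1[1] = (-1.0)·(-2) + (0.7)·(1) + (-1.4)·(3) - 0.9 = -2.4
z1[2] = (1.0)·(-2) + (1.1)·(1) + (0.8)·(3) - 0.4 = 1.1
h = sigmoid(z1) = [0.9089, 0.0832, 0.7503]
output = (-1.0)·(0.9089) + (0.1)·(0.0832) + (-1.2)·(0.7503) - 0.1 = -1.9009

-1.9009


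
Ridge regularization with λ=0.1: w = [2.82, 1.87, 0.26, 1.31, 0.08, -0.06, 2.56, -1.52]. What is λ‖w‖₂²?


‖w‖₂² = (2.82)² + (1.87)² + (0.26)² + (1.31)² + (0.08)² + (-0.06)² + (2.56)² + (-1.52)²
     = 7.9524 + 3.4969 + 0.0676 + 1.7161 + 0.0064 + 0.0036 + 6.5536 + 2.3104
     = 22.107
λ·‖w‖₂² = 0.1·22.107 = 2.2107

2.2107


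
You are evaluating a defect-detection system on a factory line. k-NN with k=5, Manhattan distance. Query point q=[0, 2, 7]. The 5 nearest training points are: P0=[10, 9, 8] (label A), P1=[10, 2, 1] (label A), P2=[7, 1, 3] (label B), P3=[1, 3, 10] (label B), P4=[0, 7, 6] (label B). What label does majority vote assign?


d(q,P0) = 18  (label A)
d(q,P1) = 16  (label A)
d(q,P2) = 12  (label B)
d(q,P3) = 5  (label B)
d(q,P4) = 6  (label B)
Votes: A=2, B=3
Majority → B

B


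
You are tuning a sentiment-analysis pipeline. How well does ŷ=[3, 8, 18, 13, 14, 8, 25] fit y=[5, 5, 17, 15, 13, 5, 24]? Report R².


ȳ = 12
SS_res = Σ(y-ŷ)² = 29
SS_tot = Σ(y-ȳ)² = 326
R² = 1 - SS_res/SS_tot = 1 - 0.089 = 0.911

0.911


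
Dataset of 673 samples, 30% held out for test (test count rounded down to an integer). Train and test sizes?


Test = ⌊673·30/100⌋ = 201
Train = 673 - 201 = 472

Train: 472, Test: 201


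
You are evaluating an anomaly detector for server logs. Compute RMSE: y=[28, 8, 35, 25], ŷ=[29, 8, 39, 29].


MSE = 33/4 = 8.25
RMSE = √(33/4) = 2.8723

2.8723


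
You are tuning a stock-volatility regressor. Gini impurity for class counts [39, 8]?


Probabilities: [39/47, 8/47] ≈ [0.8298, 0.1702]
Σpᵢ² = (1521 + 64)/47² = 1585/2209
Gini = 1 - Σpᵢ² = 1 - 1585/2209 = 0.2825

0.2825


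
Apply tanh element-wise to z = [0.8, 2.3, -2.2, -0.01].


tanh(0.8) = 0.664
tanh(2.3) = 0.9801
tanh(-2.2) = -0.9757
tanh(-0.01) = -0.01
result = [0.664, 0.9801, -0.9757, -0.01]

[0.664, 0.9801, -0.9757, -0.01]


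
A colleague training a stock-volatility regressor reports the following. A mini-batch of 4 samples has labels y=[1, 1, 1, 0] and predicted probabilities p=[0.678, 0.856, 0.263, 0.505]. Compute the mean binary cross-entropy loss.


L[0] = -ln(0.678) = 0.3886
L[1] = -ln(0.856) = 0.1555
L[2] = -ln(0.263) = 1.3356
L[3] = -ln(1-0.505) = -ln(0.495) = 0.7032
mean = (0.3886 + 0.1555 + 1.3356 + 0.7032)/4 = 0.6457

0.6457


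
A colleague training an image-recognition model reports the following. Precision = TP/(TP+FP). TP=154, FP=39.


Precision = TP/(TP+FP)
= 154/(154+39)
= 154/193 = 79.79%

79.79%


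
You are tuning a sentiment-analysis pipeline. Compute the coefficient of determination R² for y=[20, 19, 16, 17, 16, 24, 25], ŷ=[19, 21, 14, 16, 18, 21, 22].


ȳ = 19.5714
SS_res = Σ(y-ŷ)² = 32
SS_tot = Σ(y-ȳ)² = 81.71
R² = 1 - SS_res/SS_tot = 1 - 0.3916 = 0.6084

0.6084


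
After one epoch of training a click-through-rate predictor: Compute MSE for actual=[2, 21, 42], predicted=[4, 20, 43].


Squared errors: (2-4)²=4, (21-20)²=1, (42-43)²=1
Sum = 6
MSE = 6/3 = 2

2


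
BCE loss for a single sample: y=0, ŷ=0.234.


BCE = -[y·ln(p) + (1-y)·ln(1-p)]
= -0 - 1·ln(1-0.234)
= -ln(0.766) = 0.2666

0.2666


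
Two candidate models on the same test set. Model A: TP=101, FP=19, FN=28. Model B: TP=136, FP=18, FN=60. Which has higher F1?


Model A: P=101/120=0.8417, R=101/129=0.7829, F1=2PR/(P+R)=2TP/(2TP+FP+FN)=202/249=0.8112
Model B: P=136/154=0.8831, R=136/196=0.6939, F1=2PR/(P+R)=2TP/(2TP+FP+FN)=272/350=0.7771
0.8112 > 0.7771 → Model A

Model A


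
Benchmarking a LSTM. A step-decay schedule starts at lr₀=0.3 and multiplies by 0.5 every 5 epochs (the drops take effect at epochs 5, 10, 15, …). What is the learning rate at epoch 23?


n_drops = ⌊23/5⌋ = 4
lr = 0.3·0.5^4 = 0.3·0.0625 = 0.01875

0.01875


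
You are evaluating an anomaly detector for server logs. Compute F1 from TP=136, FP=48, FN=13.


Precision = 136/184 = 0.7391
Recall = 136/149 = 0.9128
F1 = 2·P·R/(P+R) = 2·TP/(2·TP+FP+FN) = 272/(272+48+13) = 272/333 = 0.8168

0.8168


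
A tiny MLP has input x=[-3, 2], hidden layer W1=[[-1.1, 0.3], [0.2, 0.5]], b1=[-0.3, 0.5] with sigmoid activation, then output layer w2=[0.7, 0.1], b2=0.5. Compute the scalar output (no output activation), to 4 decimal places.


z1[0] = (-1.1)·(-3) + (0.3)·(2) - 0.3 = 3.6
z1[1] = (0.2)·(-3) + (0.5)·(2) + 0.5 = 0.9
h = sigmoid(z1) = [0.9734, 0.7109]
output = (0.7)·(0.9734) + (0.1)·(0.7109) + 0.5 = 1.2525

1.2525


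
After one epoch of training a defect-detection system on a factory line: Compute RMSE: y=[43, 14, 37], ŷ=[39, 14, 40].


MSE = 25/3 = 8.3333
RMSE = √(25/3) = 2.8868

2.8868


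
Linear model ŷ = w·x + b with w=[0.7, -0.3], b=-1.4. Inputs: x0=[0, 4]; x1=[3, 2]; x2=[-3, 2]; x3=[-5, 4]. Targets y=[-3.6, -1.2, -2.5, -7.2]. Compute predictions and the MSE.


ŷ0 = (0.7)·(0) + (-0.3)·(4) - 1.4 = -2.6
ŷ1 = (0.7)·(3) + (-0.3)·(2) - 1.4 = 0.1
ŷ2 = (0.7)·(-3) + (-0.3)·(2) - 1.4 = -4.1
ŷ3 = (0.7)·(-5) + (-0.3)·(4) - 1.4 = -6.1
errors² = [1.0, 1.69, 2.56, 1.21]
MSE = 6.4600/4 = 1.615

1.615


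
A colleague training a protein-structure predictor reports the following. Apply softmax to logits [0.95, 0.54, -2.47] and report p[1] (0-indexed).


Exponentials: e^0.95=2.5857, e^0.54=1.716, e^-2.47=0.0846
Sum = 4.3863
Softmax = [0.5895, 0.3912, 0.0193]
p[1] = 1.716/4.3863 = 0.3912

0.3912


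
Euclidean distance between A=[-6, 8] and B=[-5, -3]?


d = √((-6+ 5)² + (8+ 3)²)
  = √(1 + 121)
  = √122 = 11.0454

11.0454


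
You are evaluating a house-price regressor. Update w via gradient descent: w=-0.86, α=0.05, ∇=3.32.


w_new = w - α·∇
= -0.86 - 0.05·3.32
= -0.86 - 0.166
= -1.026

-1.026


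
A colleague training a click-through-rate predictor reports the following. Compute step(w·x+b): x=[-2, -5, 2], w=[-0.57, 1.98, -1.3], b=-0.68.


z = (-2)·(-0.57) + (-5)·(1.98) + (2)·(-1.3) - 0.68
  = -12.04
step(z) = 0 (z<0)

0


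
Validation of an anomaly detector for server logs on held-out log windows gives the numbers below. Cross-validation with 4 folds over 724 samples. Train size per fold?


Fold size = 724/4 = 181
Training per fold = 724 - 181 = 543

543


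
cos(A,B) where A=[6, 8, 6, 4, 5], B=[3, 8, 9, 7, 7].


A·B = 6·3 + 8·8 + 6·9 + 4·7 + 5·7 = 199
‖A‖ = √177 = 13.3041, ‖B‖ = √252 = 15.8745
cos = 199/(√177·√252) = 199/√44604 = 0.9423

0.9423


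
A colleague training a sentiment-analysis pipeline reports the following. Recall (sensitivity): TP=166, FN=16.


Recall = TP/(TP+FN)
= 166/(166+16)
= 166/182 = 91.21%

91.21%


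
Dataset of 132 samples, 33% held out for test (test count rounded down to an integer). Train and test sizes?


Test = ⌊132·33/100⌋ = 43
Train = 132 - 43 = 89

Train: 89, Test: 43


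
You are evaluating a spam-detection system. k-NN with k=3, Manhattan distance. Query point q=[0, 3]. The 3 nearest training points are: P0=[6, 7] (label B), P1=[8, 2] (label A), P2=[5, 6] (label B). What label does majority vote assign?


d(q,P0) = 10  (label B)
d(q,P1) = 9  (label A)
d(q,P2) = 8  (label B)
Votes: A=1, B=2
Majority → B

B


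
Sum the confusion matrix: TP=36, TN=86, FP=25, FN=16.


Total = TP + TN + FP + FN
= 36 + 86 + 25 + 16
= 163
(Predicted positive: 61, predicted negative: 102)

163


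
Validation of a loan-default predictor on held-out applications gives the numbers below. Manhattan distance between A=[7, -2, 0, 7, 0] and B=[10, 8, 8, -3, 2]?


d = |7-10| + |-2-8| + |0-8| + |7+ 3| + |0-2|
  = 3 + 10 + 8 + 10 + 2
  = 33

33


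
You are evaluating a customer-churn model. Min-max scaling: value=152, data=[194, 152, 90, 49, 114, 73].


min=49, max=194
(152-49)/(194-49) = 103/145 = 0.7103

0.7103


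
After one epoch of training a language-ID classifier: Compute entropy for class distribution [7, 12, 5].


Probabilities: [7/24, 12/24, 5/24] ≈ [0.2917, 0.5, 0.2083]
H = -((7/24)·log₂(7/24) + (12/24)·log₂(12/24) + (5/24)·log₂(5/24))
  = 1.4899 bits

1.4899 bits


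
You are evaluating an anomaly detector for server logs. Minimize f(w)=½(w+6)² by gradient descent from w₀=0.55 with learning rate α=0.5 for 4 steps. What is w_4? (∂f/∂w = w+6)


step 1: grad = 0.55+6 = 6.55; w = 0.55 - 0.5·(6.55) = -2.725
step 2: grad = -2.725+6 = 3.275; w = -2.725 - 0.5·(3.275) = -4.3625
step 3: grad = -4.3625+6 = 1.6375; w = -4.3625 - 0.5·(1.6375) = -5.18125
step 4: grad = -5.18125+6 = 0.81875; w = -5.18125 - 0.5·(0.81875) = -5.590625

-5.590625


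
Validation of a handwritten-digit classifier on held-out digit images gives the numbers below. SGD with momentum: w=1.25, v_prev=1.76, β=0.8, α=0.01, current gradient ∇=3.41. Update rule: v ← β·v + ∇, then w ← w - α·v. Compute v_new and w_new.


v_new = 0.8·1.76 + 3.41 = 1.408 + 3.41 = 4.818
w_new = 1.25 - 0.01·4.818 = 1.25 - 0.04818 = 1.20182

v_new=4.818, w_new=1.20182


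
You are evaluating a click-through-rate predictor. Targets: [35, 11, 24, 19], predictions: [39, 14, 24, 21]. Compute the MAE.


Absolute errors: |35-39|=4, |11-14|=3, |24-24|=0, |19-21|=2
Sum = 9
MAE = 9/4 = 9/4

9/4


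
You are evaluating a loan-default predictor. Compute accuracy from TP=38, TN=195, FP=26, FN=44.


Accuracy = (TP+TN)/(TP+TN+FP+FN)
= (38+195)/(303)
= 233/303 = 76.9%

76.9%


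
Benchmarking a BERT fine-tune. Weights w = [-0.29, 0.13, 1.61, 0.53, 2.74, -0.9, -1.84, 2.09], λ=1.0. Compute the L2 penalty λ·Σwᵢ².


‖w‖₂² = (-0.29)² + (0.13)² + (1.61)² + (0.53)² + (2.74)² + (-0.9)² + (-1.84)² + (2.09)²
     = 0.0841 + 0.0169 + 2.5921 + 0.2809 + 7.5076 + 0.81 + 3.3856 + 4.3681
     = 19.0453
λ·‖w‖₂² = 1.0·19.0453 = 19.0453

19.0453


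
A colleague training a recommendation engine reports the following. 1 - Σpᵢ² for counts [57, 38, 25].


Probabilities: [57/120, 38/120, 25/120] ≈ [0.475, 0.3167, 0.2083]
Σpᵢ² = (3249 + 1444 + 625)/120² = 5318/14400
Gini = 1 - Σpᵢ² = 1 - 5318/14400 = 0.6307

0.6307
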